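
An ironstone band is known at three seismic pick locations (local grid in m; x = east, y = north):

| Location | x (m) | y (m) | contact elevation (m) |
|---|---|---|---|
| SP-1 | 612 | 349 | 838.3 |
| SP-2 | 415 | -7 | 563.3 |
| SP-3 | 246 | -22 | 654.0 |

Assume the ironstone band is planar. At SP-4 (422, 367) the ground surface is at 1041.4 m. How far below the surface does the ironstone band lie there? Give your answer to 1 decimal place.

Let the plane be z = a·x + b·y + c.
SP-2−SP-1: −197a − 356b = −275;  SP-3−SP-1: −366a − 371b = −184.3.
Solving gives a = −0.63651, b = 1.12470.
Then c = 838.3 − a·612 − b·349 = 835.33.
At (422, 367): z_contact = −268.61 + 412.76 + 835.33 = 979.48 m.
Depth below ground = 1041.4 − 979.48 = 61.9 m.

61.9 m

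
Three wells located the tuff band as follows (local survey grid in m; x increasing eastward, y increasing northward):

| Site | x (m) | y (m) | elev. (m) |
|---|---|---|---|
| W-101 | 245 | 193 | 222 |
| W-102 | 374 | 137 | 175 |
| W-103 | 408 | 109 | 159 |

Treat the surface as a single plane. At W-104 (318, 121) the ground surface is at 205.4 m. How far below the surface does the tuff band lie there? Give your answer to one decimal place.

21.0 m

Let the plane be z = a·x + b·y + c.
W-102−W-101: 129a − 56b = −47;  W-103−W-101: 163a − 84b = −63.
Solving gives a = −0.24590, b = 0.27283.
Then c = 222 − a·245 − b·193 = 229.59.
At (318, 121): z_contact = −78.20 + 33.01 + 229.59 = 184.41 m.
Depth below ground = 205.4 − 184.41 = 21.0 m.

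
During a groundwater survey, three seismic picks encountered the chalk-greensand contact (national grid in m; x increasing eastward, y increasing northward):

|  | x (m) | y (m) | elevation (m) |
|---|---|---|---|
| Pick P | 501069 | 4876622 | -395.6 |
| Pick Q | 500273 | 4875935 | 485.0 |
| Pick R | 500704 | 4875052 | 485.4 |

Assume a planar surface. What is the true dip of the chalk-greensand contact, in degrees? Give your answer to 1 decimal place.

Let the plane be z = a·x + b·y + c.
Pick Q−Pick P: −796a − 687b = 880.6;  Pick R−Pick P: −365a − 1570b = 881.
Solving gives a = −0.77810, b = −0.38025.
Gradient magnitude |∇z| = √(a² + b²) = √(0.60544 + 0.14459) = 0.86604.
True dip = arctan(0.86604) = 40.9°, dipping toward ENE (azimuth ≈ 064°).

40.9°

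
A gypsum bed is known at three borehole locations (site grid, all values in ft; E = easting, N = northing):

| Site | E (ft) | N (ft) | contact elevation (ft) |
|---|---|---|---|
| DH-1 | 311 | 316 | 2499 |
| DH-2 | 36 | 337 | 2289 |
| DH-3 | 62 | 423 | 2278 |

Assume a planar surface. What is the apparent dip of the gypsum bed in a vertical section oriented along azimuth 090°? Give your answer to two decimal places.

36.38°

Let the plane be z = a·E + b·N + c.
DH-2−DH-1: −275a + 21b = −210;  DH-3−DH-1: −249a + 107b = −221.
Solving gives a = 0.73686, b = −0.35068.
Unit vector along 090° is (sin 90°, cos 90°) = (1.0000, 0.0000).
Slope in that direction = a·(1.0000) + b·(0.0000) = 0.73686.
Apparent dip = arctan|0.73686| = 36.38° (true dip is 39.2°, so apparent ≤ true as expected).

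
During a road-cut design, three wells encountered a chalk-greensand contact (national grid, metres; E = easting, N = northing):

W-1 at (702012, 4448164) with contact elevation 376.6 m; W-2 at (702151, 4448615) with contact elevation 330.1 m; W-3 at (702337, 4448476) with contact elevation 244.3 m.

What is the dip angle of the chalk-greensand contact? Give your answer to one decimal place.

23.7°

Let the plane be z = a·E + b·N + c.
W-2−W-1: 139a + 451b = −46.5;  W-3−W-1: 325a + 312b = −132.3.
Solving gives a = −0.43756, b = 0.03175.
Gradient magnitude |∇z| = √(a² + b²) = √(0.19146 + 0.00101) = 0.43871.
True dip = arctan(0.43871) = 23.7°, dipping toward E (azimuth ≈ 094°).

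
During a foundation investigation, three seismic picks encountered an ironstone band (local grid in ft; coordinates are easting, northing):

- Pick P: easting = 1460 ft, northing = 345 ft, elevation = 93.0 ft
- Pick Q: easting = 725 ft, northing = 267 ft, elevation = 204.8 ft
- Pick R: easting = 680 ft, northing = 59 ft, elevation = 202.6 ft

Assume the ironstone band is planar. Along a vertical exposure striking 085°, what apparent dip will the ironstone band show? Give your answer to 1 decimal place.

Let the plane be z = a·easting + b·northing + c.
Pick Q−Pick P: −735a − 78b = 111.8;  Pick R−Pick P: −780a − 286b = 109.6.
Solving gives a = −0.15683, b = 0.04451.
Unit vector along 085° is (sin 85°, cos 85°) = (0.9962, 0.0872).
Slope in that direction = a·(0.9962) + b·(0.0872) = −0.15236.
Apparent dip = arctan|0.15236| = 8.7° (true dip is 9.3°, so apparent ≤ true as expected).

8.7°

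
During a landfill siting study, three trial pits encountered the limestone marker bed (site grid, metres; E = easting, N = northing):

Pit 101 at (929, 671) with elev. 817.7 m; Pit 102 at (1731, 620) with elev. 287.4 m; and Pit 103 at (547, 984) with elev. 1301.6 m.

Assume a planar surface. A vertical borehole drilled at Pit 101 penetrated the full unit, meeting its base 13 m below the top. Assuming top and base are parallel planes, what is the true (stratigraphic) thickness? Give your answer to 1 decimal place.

9.2 m

Two edge vectors: Pit 101→Pit 102 = (802, -51, -530.3), Pit 101→Pit 103 = (-382, 313, 483.9).
Normal n = (Pit 101→Pit 102) × (Pit 101→Pit 103) = (141305, -185513.2, 231544).
So ∂z/∂E = −n_x/n_z = −0.61027 and ∂z/∂N = −n_y/n_z = 0.80120.
|∇z| = √(a²+b²) = 1.00715, so dip δ = arctan(1.00715) = 45.20°.
True thickness = vertical thickness × cos δ = 13 × cos 45.20° = 9.2 m.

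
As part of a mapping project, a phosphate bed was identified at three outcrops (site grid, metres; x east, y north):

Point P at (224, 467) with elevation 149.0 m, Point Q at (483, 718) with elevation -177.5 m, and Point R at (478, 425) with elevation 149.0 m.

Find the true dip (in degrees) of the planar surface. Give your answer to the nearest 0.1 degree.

48.4°

Let the plane be z = a·x + b·y + c.
Point Q−Point P: 259a + 251b = −326.5;  Point R−Point P: 254a − 42b = 0.
Solving gives a = −0.18374, b = −1.11120.
Gradient magnitude |∇z| = √(a² + b²) = √(0.03376 + 1.23476) = 1.12629.
True dip = arctan(1.12629) = 48.4°, dipping toward N (azimuth ≈ 009°).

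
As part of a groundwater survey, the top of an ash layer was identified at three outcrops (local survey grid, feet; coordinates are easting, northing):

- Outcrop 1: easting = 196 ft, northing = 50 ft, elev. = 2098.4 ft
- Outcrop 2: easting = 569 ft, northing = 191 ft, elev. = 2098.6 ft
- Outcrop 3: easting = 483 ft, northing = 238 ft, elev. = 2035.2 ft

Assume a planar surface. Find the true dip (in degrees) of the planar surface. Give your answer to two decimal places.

Let the plane be z = a·easting + b·northing + c.
Outcrop 2−Outcrop 1: 373a + 141b = 0.2;  Outcrop 3−Outcrop 1: 287a + 188b = −63.2.
Solving gives a = 0.30174, b = −0.79681.
Gradient magnitude |∇z| = √(a² + b²) = √(0.09105 + 0.63491) = 0.85203.
True dip = arctan(0.85203) = 40.43°, dipping toward NNW (azimuth ≈ 339°).

40.43°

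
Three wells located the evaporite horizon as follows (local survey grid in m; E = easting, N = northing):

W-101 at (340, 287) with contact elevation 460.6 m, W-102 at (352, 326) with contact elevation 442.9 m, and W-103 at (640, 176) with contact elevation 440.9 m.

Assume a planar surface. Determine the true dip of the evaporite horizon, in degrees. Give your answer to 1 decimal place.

23.9°

Two edge vectors: W-101→W-102 = (12, 39, -17.7), W-101→W-103 = (300, -111, -19.7).
Normal n = (W-101→W-102) × (W-101→W-103) = (-2733, -5073.6, -13032).
So ∂z/∂E = −n_x/n_z = −0.20971 and ∂z/∂N = −n_y/n_z = −0.38932.
Gradient magnitude |∇z| = √(a² + b²) = √(0.04398 + 0.15157) = 0.44221.
True dip = arctan(0.44221) = 23.9°, dipping toward NNE (azimuth ≈ 028°).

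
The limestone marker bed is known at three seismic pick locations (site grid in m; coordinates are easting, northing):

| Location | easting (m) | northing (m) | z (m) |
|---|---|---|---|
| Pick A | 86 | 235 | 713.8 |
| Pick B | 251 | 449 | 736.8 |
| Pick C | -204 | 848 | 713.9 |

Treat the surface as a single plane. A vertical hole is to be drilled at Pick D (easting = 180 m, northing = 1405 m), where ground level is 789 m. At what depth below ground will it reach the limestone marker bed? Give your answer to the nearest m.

Let the plane be z = a·easting + b·northing + c.
Pick B−Pick A: 165a + 214b = 23;  Pick C−Pick A: −290a + 613b = 0.1.
Solving gives a = 0.08626, b = 0.04097.
Then c = 713.8 − a·86 − b·235 = 696.75.
At (180, 1405): z_contact = 15.5 + 57.6 + 696.75 = 769.8 m.
Depth below ground = 789 − 769.8 = 19 m.

19 m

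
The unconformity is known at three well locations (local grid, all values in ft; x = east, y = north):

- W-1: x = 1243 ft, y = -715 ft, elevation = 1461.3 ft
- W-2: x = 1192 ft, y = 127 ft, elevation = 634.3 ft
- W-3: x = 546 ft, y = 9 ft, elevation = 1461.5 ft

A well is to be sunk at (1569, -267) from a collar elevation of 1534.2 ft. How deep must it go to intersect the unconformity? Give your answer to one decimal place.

Two edge vectors: W-1→W-2 = (-51, 842, -827), W-1→W-3 = (-697, 724, 0.2).
Normal n = (W-1→W-2) × (W-1→W-3) = (598916.4, 576429.2, 549950).
So ∂z/∂x = −n_x/n_z = −1.089038 and ∂z/∂y = −n_y/n_z = −1.048148.
Intercept c from W-1: 1461.3 + 1353.67 − 749.43 = 2065.55.
At (1569, -267): z_contact = −1708.70 + 279.86 + 2065.55 = 636.70 ft.
Depth below ground = 1534.2 − 636.70 = 897.5 ft.

897.5 ft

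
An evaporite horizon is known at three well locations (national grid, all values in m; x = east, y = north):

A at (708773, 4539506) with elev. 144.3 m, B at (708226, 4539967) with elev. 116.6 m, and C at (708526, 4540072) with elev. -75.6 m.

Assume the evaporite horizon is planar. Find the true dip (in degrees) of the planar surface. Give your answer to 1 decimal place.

Let the plane be z = a·x + b·y + c.
B−A: −547a + 461b = −27.7;  C−A: −247a + 566b = −219.9.
Solving gives a = −0.43781, b = −0.57958.
Gradient magnitude |∇z| = √(a² + b²) = √(0.19168 + 0.33591) = 0.72635.
True dip = arctan(0.72635) = 36.0°, dipping toward NE (azimuth ≈ 037°).

36.0°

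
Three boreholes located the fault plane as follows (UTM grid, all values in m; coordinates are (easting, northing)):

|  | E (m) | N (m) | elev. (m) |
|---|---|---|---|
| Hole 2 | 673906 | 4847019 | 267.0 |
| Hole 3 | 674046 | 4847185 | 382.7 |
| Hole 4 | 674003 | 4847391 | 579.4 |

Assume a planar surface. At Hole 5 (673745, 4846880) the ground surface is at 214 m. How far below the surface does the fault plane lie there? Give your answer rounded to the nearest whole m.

33 m

Let the plane be z = a·E + b·N + c.
Hole 3−Hole 2: 140a + 166b = 115.7;  Hole 4−Hole 2: 97a + 372b = 312.4.
Solving gives a = −0.24509422, b = 0.90369392.
Then c = 267 − a·673906 − b·4847019 = −4214784.15.
At (673745, 4846880): z_contact = −165131.0 + 4380096.0 − 4214784.15 = 180.8 m.
Depth below ground = 214 − 180.8 = 33 m.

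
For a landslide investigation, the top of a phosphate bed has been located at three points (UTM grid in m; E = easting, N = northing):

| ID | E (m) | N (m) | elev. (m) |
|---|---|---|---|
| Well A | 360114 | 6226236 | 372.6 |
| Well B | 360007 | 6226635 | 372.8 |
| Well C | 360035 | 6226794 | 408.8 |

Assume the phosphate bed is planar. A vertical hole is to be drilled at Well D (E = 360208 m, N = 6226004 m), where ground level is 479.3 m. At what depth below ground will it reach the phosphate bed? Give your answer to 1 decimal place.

90.7 m

Let the plane be z = a·E + b·N + c.
Well B−Well A: −107a + 399b = 0.2;  Well C−Well A: −79a + 558b = 36.2.
Solving gives a = 0.508504524, b = 0.136867128.
Then c = 372.6 − a·360114 − b·6226236 = −1034914.04.
At (360208, 6226004): z_contact = 183167.40 + 852135.29 − 1034914.04 = 388.65 m.
Depth below ground = 479.3 − 388.65 = 90.7 m.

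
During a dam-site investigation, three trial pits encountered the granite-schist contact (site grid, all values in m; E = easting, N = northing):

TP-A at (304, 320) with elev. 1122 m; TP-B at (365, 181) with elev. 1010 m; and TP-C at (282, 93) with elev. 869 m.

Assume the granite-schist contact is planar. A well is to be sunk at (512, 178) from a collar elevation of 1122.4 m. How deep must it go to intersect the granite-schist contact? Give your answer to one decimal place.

30.9 m

Let the plane be z = a·E + b·N + c.
TP-B−TP-A: 61a − 139b = −112;  TP-C−TP-A: −22a − 227b = −253.
Solving gives a = 0.57634, b = 1.05868.
Then c = 1122 − a·304 − b·320 = 608.02.
At (512, 178): z_contact = 295.09 + 188.45 + 608.02 = 1091.55 m.
Depth below ground = 1122.4 − 1091.55 = 30.9 m.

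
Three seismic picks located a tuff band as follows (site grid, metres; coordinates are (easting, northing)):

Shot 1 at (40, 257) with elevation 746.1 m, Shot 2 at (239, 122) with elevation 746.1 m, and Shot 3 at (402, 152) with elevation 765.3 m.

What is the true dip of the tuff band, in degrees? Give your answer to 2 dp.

9.37°

Two edge vectors: Shot 1→Shot 2 = (199, -135, 0), Shot 1→Shot 3 = (362, -105, 19.2).
Normal n = (Shot 1→Shot 2) × (Shot 1→Shot 3) = (-2592, -3820.8, 27975).
So ∂z/∂E = −n_x/n_z = 0.09265 and ∂z/∂N = −n_y/n_z = 0.13658.
Gradient magnitude |∇z| = √(a² + b²) = √(0.00858 + 0.01865) = 0.16504.
True dip = arctan(0.16504) = 9.37°, dipping toward SW (azimuth ≈ 214°).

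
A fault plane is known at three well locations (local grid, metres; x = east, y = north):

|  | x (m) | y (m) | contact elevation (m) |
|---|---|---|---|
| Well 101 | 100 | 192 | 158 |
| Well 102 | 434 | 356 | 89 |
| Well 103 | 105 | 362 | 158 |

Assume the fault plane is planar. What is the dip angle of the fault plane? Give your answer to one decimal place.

Let the plane be z = a·x + b·y + c.
Well 102−Well 101: 334a + 164b = −69;  Well 103−Well 101: 5a + 170b = 0.
Solving gives a = −0.20961, b = 0.00617.
Gradient magnitude |∇z| = √(a² + b²) = √(0.04394 + 0.00004) = 0.20970.
True dip = arctan(0.20970) = 11.8°, dipping toward E (azimuth ≈ 092°).

11.8°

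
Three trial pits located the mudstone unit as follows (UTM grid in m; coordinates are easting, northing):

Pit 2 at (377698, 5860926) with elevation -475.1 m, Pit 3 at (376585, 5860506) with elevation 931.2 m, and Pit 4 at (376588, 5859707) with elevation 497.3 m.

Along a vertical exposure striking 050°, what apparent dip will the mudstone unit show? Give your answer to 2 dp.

Two edge vectors: Pit 2→Pit 3 = (-1113, -420, 1406.3), Pit 2→Pit 4 = (-1110, -1219, 972.4).
Normal n = (Pit 2→Pit 3) × (Pit 2→Pit 4) = (1305871.7, -478711.8, 890547).
So ∂z/∂easting = −n_x/n_z = −1.46637 and ∂z/∂northing = −n_y/n_z = 0.53755.
Unit vector along 050° is (sin 50°, cos 50°) = (0.7660, 0.6428).
Slope in that direction = a·(0.7660) + b·(0.6428) = −0.77778.
Apparent dip = arctan|0.77778| = 37.87° (true dip is 57.4°, so apparent ≤ true as expected).

37.87°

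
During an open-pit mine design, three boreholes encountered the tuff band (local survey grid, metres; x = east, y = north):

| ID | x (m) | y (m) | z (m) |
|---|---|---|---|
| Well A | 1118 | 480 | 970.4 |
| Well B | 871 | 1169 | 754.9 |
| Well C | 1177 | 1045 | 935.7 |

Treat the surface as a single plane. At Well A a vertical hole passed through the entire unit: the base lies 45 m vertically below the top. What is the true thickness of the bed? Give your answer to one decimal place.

39.3 m

Let the plane be z = a·x + b·y + c.
Well B−Well A: −247a + 689b = −215.5;  Well C−Well A: 59a + 565b = −34.7.
Solving gives a = 0.54299, b = −0.11812.
|∇z| = √(a²+b²) = 0.55568, so dip δ = arctan(0.55568) = 29.06°.
True thickness = vertical thickness × cos δ = 45 × cos 29.06° = 39.3 m.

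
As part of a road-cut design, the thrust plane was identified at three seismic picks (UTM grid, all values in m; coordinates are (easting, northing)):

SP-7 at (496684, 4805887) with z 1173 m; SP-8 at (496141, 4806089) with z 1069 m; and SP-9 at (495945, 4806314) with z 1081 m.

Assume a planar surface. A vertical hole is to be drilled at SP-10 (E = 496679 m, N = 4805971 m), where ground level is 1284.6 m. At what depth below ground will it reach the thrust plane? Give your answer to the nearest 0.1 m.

Two edge vectors: SP-7→SP-8 = (-543, 202, -104), SP-7→SP-9 = (-739, 427, -92).
Normal n = (SP-7→SP-8) × (SP-7→SP-9) = (25824, 26900, -82583).
So ∂z/∂E = −n_x/n_z = 0.312703583 and ∂z/∂N = −n_y/n_z = 0.325732899.
Intercept c from SP-7: 1173 − 155314.87 − 1565435.50 = −1719577.37.
At (496679, 4805971): z_contact = 155313.30 + 1565462.87 − 1719577.37 = 1198.80 m.
Depth below ground = 1284.6 − 1198.80 = 85.8 m.

85.8 m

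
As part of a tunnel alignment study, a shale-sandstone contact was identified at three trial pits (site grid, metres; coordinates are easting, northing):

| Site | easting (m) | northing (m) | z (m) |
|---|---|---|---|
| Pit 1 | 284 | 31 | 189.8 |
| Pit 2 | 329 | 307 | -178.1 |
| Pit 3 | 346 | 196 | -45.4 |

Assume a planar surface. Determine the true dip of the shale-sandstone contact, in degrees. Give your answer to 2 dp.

Two edge vectors: Pit 1→Pit 2 = (45, 276, -367.9), Pit 1→Pit 3 = (62, 165, -235.2).
Normal n = (Pit 1→Pit 2) × (Pit 1→Pit 3) = (-4211.7, -12225.8, -9687).
So ∂z/∂easting = −n_x/n_z = −0.43478 and ∂z/∂northing = −n_y/n_z = −1.26208.
Gradient magnitude |∇z| = √(a² + b²) = √(0.18903 + 1.59285) = 1.33487.
True dip = arctan(1.33487) = 53.16°, dipping toward NNE (azimuth ≈ 019°).

53.16°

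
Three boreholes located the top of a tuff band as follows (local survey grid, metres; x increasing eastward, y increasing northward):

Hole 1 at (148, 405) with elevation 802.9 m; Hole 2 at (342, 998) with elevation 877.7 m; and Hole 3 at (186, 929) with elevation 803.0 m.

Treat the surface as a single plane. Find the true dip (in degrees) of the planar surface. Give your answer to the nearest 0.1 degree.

26.4°

Two edge vectors: Hole 1→Hole 2 = (194, 593, 74.8), Hole 1→Hole 3 = (38, 524, 0.1).
Normal n = (Hole 1→Hole 2) × (Hole 1→Hole 3) = (-39135.9, 2823, 79122).
So ∂z/∂x = −n_x/n_z = 0.49463 and ∂z/∂y = −n_y/n_z = −0.03568.
Gradient magnitude |∇z| = √(a² + b²) = √(0.24466 + 0.00127) = 0.49591.
True dip = arctan(0.49591) = 26.4°, dipping toward W (azimuth ≈ 274°).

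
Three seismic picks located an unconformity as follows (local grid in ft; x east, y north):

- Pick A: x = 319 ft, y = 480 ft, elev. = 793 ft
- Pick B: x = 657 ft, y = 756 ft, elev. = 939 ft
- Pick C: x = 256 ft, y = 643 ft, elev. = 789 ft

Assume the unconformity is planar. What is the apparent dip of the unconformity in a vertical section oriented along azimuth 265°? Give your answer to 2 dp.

Let the plane be z = a·x + b·y + c.
Pick B−Pick A: 338a + 276b = 146;  Pick C−Pick A: −63a + 163b = −4.
Solving gives a = 0.34356, b = 0.10825.
Unit vector along 265° is (sin 265°, cos 265°) = (-0.9962, -0.0872).
Slope in that direction = a·(-0.9962) + b·(-0.0872) = −0.35169.
Apparent dip = arctan|0.35169| = 19.38° (true dip is 19.8°, so apparent ≤ true as expected).

19.38°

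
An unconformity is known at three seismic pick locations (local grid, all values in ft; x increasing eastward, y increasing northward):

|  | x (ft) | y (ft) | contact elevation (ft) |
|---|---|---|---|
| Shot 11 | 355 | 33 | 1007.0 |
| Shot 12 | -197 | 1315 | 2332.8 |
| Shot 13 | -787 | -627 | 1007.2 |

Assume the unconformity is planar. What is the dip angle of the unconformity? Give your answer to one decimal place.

Let the plane be z = a·x + b·y + c.
Shot 12−Shot 11: −552a + 1282b = 1325.8;  Shot 13−Shot 11: −1142a − 660b = 0.2.
Solving gives a = −0.47873, b = 0.82804.
Gradient magnitude |∇z| = √(a² + b²) = √(0.22918 + 0.68565) = 0.95646.
True dip = arctan(0.95646) = 43.7°, dipping toward SSE (azimuth ≈ 150°).

43.7°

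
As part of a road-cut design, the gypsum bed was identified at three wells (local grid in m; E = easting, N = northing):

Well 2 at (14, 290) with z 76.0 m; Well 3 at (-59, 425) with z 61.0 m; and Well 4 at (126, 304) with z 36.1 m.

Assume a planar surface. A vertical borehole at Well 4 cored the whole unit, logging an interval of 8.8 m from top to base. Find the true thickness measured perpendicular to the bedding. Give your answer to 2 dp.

8.09 m

Two edge vectors: Well 2→Well 3 = (-73, 135, -15), Well 2→Well 4 = (112, 14, -39.9).
Normal n = (Well 2→Well 3) × (Well 2→Well 4) = (-5176.5, -4592.7, -16142).
So ∂z/∂E = −n_x/n_z = −0.32069 and ∂z/∂N = −n_y/n_z = −0.28452.
|∇z| = √(a²+b²) = 0.42871, so dip δ = arctan(0.42871) = 23.21°.
True thickness = vertical thickness × cos δ = 8.8 × cos 23.21° = 8.09 m.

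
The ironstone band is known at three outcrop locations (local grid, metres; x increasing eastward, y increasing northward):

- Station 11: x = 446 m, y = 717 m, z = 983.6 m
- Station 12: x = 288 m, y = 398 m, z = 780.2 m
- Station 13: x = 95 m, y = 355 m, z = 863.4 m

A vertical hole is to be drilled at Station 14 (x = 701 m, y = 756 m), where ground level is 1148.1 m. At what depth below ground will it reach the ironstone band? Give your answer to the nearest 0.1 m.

291.5 m

Let the plane be z = a·x + b·y + c.
Station 12−Station 11: −158a − 319b = −203.4;  Station 13−Station 11: −351a − 362b = −120.2.
Solving gives a = −0.64424, b = 0.95671.
Then c = 983.6 − a·446 − b·717 = 584.97.
At (701, 756): z_contact = −451.61 + 723.27 + 584.97 = 856.63 m.
Depth below ground = 1148.1 − 856.63 = 291.5 m.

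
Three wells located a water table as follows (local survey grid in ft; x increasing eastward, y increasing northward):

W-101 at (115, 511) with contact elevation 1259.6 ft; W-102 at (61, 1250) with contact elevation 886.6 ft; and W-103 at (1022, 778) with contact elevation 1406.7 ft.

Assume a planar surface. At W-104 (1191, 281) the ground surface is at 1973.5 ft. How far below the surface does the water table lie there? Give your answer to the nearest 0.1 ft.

275.6 ft

Let the plane be z = a·x + b·y + c.
W-102−W-101: −54a + 739b = −373;  W-103−W-101: 907a + 267b = 147.1.
Solving gives a = 0.304222, b = −0.482506.
Then c = 1259.6 − a·115 − b·511 = 1471.18.
At (1191, 281): z_contact = 362.33 − 135.58 + 1471.18 = 1697.92 ft.
Depth below ground = 1973.5 − 1697.92 = 275.6 ft.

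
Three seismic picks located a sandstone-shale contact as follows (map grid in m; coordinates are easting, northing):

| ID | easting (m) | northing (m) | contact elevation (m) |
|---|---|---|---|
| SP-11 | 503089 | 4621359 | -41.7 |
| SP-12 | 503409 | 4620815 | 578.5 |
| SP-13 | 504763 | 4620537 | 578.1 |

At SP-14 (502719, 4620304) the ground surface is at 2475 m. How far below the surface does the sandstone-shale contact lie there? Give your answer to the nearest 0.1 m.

1049.9 m

Two edge vectors: SP-11→SP-12 = (320, -544, 620.2), SP-11→SP-13 = (1674, -822, 619.8).
Normal n = (SP-11→SP-12) × (SP-11→SP-13) = (172633.2, 839878.8, 647616).
So ∂z/∂easting = −n_x/n_z = −0.266567225 and ∂z/∂northing = −n_y/n_z = −1.296877779.
Intercept c from SP-11: -41.7 + 134107.04 + 5993337.80 = 6127403.14.
At (502719, 4620304): z_contact = −134008.41 − 5991969.59 + 6127403.14 = 1425.14 m.
Depth below ground = 2475 − 1425.14 = 1049.9 m.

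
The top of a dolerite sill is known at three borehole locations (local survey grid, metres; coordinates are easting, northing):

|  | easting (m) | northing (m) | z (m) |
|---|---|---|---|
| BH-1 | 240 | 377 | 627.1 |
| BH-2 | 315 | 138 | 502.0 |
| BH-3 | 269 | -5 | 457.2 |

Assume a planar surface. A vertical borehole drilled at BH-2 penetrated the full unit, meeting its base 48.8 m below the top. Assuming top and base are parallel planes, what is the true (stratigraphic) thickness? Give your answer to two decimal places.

43.04 m

Two edge vectors: BH-1→BH-2 = (75, -239, -125.1), BH-1→BH-3 = (29, -382, -169.9).
Normal n = (BH-1→BH-2) × (BH-1→BH-3) = (-7182.1, 9114.6, -21719).
So ∂z/∂easting = −n_x/n_z = −0.33068 and ∂z/∂northing = −n_y/n_z = 0.41966.
|∇z| = √(a²+b²) = 0.53429, so dip δ = arctan(0.53429) = 28.12°.
True thickness = vertical thickness × cos δ = 48.8 × cos 28.12° = 43.04 m.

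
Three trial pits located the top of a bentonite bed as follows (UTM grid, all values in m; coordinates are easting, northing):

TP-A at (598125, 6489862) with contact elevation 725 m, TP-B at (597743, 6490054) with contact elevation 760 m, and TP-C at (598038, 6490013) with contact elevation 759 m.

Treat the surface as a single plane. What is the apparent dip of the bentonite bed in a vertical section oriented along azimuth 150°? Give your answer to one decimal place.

11.0°

Let the plane be z = a·easting + b·northing + c.
TP-B−TP-A: −382a + 192b = 35;  TP-C−TP-A: −87a + 151b = 34.
Solving gives a = 0.03033, b = 0.24264.
Unit vector along 150° is (sin 150°, cos 150°) = (0.5000, -0.8660).
Slope in that direction = a·(0.5000) + b·(-0.8660) = −0.19497.
Apparent dip = arctan|0.19497| = 11.0° (true dip is 13.7°, so apparent ≤ true as expected).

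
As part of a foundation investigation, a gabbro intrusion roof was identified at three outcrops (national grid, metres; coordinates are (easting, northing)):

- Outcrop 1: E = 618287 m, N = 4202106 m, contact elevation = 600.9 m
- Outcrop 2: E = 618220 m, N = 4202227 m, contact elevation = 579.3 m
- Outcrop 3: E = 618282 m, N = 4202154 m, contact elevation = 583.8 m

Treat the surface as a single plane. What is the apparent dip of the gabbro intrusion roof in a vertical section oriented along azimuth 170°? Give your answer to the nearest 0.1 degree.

17.9°

Two edge vectors: Outcrop 1→Outcrop 2 = (-67, 121, -21.6), Outcrop 1→Outcrop 3 = (-5, 48, -17.1).
Normal n = (Outcrop 1→Outcrop 2) × (Outcrop 1→Outcrop 3) = (-1032.3, -1037.7, -2611).
So ∂z/∂E = −n_x/n_z = −0.39537 and ∂z/∂N = −n_y/n_z = −0.39743.
Unit vector along 170° is (sin 170°, cos 170°) = (0.1736, -0.9848).
Slope in that direction = a·(0.1736) + b·(-0.9848) = 0.32274.
Apparent dip = arctan|0.32274| = 17.9° (true dip is 29.3°, so apparent ≤ true as expected).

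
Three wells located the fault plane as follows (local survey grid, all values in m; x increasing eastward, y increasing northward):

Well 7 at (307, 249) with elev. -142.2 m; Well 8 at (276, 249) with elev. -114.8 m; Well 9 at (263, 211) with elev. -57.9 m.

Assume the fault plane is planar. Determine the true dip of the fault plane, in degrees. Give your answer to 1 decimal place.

56.1°

Two edge vectors: Well 7→Well 8 = (-31, 0, 27.4), Well 7→Well 9 = (-44, -38, 84.3).
Normal n = (Well 7→Well 8) × (Well 7→Well 9) = (1041.2, 1407.7, 1178).
So ∂z/∂x = −n_x/n_z = −0.88387 and ∂z/∂y = −n_y/n_z = −1.19499.
Gradient magnitude |∇z| = √(a² + b²) = √(0.78123 + 1.42800) = 1.48635.
True dip = arctan(1.48635) = 56.1°, dipping toward NE (azimuth ≈ 036°).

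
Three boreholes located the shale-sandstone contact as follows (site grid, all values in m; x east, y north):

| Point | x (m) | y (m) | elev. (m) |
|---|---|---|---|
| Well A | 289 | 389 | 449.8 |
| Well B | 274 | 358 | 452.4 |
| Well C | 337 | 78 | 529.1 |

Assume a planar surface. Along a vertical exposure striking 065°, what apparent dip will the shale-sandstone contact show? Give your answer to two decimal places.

Let the plane be z = a·x + b·y + c.
Well B−Well A: −15a − 31b = 2.6;  Well C−Well A: 48a − 311b = 79.3.
Solving gives a = 0.26811, b = −0.21360.
Unit vector along 065° is (sin 65°, cos 65°) = (0.9063, 0.4226).
Slope in that direction = a·(0.9063) + b·(0.4226) = 0.15272.
Apparent dip = arctan|0.15272| = 8.68° (true dip is 18.9°, so apparent ≤ true as expected).

8.68°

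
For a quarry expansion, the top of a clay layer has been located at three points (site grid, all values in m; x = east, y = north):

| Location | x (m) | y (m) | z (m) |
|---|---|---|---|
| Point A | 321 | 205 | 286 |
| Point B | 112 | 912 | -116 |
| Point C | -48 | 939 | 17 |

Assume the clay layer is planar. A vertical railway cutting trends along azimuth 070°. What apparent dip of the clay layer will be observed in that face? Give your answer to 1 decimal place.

50.4°

Let the plane be z = a·x + b·y + c.
Point B−Point A: −209a + 707b = −402;  Point C−Point A: −369a + 734b = −269.
Solving gives a = −0.97588, b = −0.85709.
Unit vector along 070° is (sin 70°, cos 70°) = (0.9397, 0.3420).
Slope in that direction = a·(0.9397) + b·(0.3420) = −1.21017.
Apparent dip = arctan|1.21017| = 50.4° (true dip is 52.4°, so apparent ≤ true as expected).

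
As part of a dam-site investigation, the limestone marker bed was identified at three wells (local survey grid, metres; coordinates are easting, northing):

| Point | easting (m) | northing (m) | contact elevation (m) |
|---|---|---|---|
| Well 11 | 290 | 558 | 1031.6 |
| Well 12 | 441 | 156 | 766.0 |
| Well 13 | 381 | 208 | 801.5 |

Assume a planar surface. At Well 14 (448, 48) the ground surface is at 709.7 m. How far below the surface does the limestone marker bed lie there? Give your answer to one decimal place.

14.1 m

Let the plane be z = a·easting + b·northing + c.
Well 12−Well 11: 151a − 402b = −265.6;  Well 13−Well 11: 91a − 350b = −230.1.
Solving gives a = −0.02826, b = 0.65008.
Then c = 1031.6 − a·290 − b·558 = 677.05.
At (448, 48): z_contact = −12.66 + 31.20 + 677.05 = 695.59 m.
Depth below ground = 709.7 − 695.59 = 14.1 m.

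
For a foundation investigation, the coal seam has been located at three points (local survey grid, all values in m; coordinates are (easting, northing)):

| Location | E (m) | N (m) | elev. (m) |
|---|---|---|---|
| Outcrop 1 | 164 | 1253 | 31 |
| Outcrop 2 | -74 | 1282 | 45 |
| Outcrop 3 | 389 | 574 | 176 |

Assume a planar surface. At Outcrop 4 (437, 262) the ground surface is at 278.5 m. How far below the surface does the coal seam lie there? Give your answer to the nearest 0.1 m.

31.0 m

Two edge vectors: Outcrop 1→Outcrop 2 = (-238, 29, 14), Outcrop 1→Outcrop 3 = (225, -679, 145).
Normal n = (Outcrop 1→Outcrop 2) × (Outcrop 1→Outcrop 3) = (13711, 37660, 155077).
So ∂z/∂E = −n_x/n_z = −0.088414 and ∂z/∂N = −n_y/n_z = −0.242847.
Intercept c from Outcrop 1: 31 + 14.50 + 304.29 = 349.79.
At (437, 262): z_contact = −38.64 − 63.63 + 349.79 = 247.52 m.
Depth below ground = 278.5 − 247.52 = 31.0 m.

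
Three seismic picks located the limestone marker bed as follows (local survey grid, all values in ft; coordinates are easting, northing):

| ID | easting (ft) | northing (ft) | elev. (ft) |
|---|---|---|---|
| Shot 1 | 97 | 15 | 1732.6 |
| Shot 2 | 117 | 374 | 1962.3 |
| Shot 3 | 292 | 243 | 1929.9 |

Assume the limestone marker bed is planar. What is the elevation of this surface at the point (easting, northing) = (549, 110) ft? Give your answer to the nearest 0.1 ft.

1919.4 ft

Let the plane be z = a·easting + b·northing + c.
Shot 2−Shot 1: 20a + 359b = 229.7;  Shot 3−Shot 1: 195a + 228b = 197.3.
Solving gives a = 0.28206, b = 0.62412.
Then c = 1732.6 − a·97 − b·15 = 1695.88.
At (549, 110): z = 154.8 + 68.7 + 1695.88 = 1919.4 ft.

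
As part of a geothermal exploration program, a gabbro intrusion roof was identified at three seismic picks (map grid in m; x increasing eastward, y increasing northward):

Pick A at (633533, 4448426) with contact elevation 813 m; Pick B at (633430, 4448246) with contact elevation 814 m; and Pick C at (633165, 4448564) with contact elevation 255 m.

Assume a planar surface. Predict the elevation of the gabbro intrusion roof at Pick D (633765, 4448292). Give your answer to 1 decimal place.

Two edge vectors: Pick A→Pick B = (-103, -180, 1), Pick A→Pick C = (-368, 138, -558).
Normal n = (Pick A→Pick B) × (Pick A→Pick C) = (100302, -57842, -80454).
So ∂z/∂x = −n_x/n_z = 1.246699978 and ∂z/∂y = −n_y/n_z = −0.718944987.
Intercept c from Pick A: 813 − 789825.58 + 3198173.57 = 2409161.00.
At (633765, 4448292): z = 790114.8 − 3198077.2 + 2409161.00 = 1198.6 m.

1198.6 m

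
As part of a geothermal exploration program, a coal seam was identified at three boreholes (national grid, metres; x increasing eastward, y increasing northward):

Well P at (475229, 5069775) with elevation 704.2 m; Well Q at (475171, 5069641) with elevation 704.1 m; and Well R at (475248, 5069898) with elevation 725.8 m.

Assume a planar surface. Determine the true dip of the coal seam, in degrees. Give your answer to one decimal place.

Two edge vectors: Well P→Well Q = (-58, -134, -0.1), Well P→Well R = (19, 123, 21.6).
Normal n = (Well P→Well Q) × (Well P→Well R) = (-2882.1, 1250.9, -4588).
So ∂z/∂x = −n_x/n_z = −0.62818 and ∂z/∂y = −n_y/n_z = 0.27265.
Gradient magnitude |∇z| = √(a² + b²) = √(0.39461 + 0.07434) = 0.68480.
True dip = arctan(0.68480) = 34.4°, dipping toward ESE (azimuth ≈ 113°).

34.4°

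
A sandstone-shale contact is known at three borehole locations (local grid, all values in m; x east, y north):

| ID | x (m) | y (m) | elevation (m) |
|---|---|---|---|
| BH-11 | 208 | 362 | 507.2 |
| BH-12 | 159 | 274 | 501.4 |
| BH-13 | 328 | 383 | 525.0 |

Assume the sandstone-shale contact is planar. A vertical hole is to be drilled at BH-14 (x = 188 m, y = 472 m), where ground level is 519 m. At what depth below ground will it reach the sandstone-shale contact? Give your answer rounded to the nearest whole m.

Two edge vectors: BH-11→BH-12 = (-49, -88, -5.8), BH-11→BH-13 = (120, 21, 17.8).
Normal n = (BH-11→BH-12) × (BH-11→BH-13) = (-1444.6, 176.2, 9531).
So ∂z/∂x = −n_x/n_z = 0.15157 and ∂z/∂y = −n_y/n_z = −0.01849.
Intercept c from BH-11: 507.2 − 31.53 + 6.69 = 482.37.
At (188, 472): z_contact = 28.5 − 8.7 + 482.37 = 502.1 m.
Depth below ground = 519 − 502.1 = 17 m.

17 m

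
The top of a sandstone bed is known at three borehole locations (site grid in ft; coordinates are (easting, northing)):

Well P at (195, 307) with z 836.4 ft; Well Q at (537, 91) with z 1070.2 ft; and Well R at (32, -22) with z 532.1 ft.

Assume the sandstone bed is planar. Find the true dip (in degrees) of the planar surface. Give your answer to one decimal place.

46.8°

Two edge vectors: Well P→Well Q = (342, -216, 233.8), Well P→Well R = (-163, -329, -304.3).
Normal n = (Well P→Well Q) × (Well P→Well R) = (142649, 65961.2, -147726).
So ∂z/∂E = −n_x/n_z = 0.96563 and ∂z/∂N = −n_y/n_z = 0.44651.
Gradient magnitude |∇z| = √(a² + b²) = √(0.93245 + 0.19937) = 1.06387.
True dip = arctan(1.06387) = 46.8°, dipping toward WSW (azimuth ≈ 245°).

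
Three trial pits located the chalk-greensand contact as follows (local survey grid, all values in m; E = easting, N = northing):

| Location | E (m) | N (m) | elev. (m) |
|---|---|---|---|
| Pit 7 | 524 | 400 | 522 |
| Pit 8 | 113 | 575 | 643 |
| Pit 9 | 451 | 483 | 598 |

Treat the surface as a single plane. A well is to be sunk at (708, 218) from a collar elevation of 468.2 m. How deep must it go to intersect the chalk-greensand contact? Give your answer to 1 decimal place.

Let the plane be z = a·E + b·N + c.
Pit 8−Pit 7: −411a + 175b = 121;  Pit 9−Pit 7: −73a + 83b = 76.
Solving gives a = 0.15264, b = 1.04991.
Then c = 522 − a·524 − b·400 = 22.05.
At (708, 218): z_contact = 108.07 + 228.88 + 22.05 = 359.00 m.
Depth below ground = 468.2 − 359.00 = 109.2 m.

109.2 m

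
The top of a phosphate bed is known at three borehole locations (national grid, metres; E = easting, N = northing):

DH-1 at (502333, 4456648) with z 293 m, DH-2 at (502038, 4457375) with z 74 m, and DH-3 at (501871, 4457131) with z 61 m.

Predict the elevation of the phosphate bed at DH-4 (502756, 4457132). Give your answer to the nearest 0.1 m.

Let the plane be z = a·E + b·N + c.
DH-2−DH-1: −295a + 727b = −219;  DH-3−DH-1: −462a + 483b = −232.
Solving gives a = 0.325183956, b = −0.169285740.
Then c = 293 − a·502333 − b·4456648 = 591389.32.
At (502756, 4457132): z = 163488.2 − 754528.9 + 591389.32 = 348.6 m.

348.6 m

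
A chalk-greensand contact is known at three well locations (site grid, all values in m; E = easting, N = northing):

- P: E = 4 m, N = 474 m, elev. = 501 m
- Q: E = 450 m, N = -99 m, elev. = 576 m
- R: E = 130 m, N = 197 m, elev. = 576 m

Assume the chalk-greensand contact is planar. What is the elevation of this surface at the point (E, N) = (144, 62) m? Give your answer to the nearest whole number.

Two edge vectors: P→Q = (446, -573, 75), P→R = (126, -277, 75).
Normal n = (P→Q) × (P→R) = (-22200, -24000, -51344).
So ∂z/∂E = −n_x/n_z = −0.43238 and ∂z/∂N = −n_y/n_z = −0.46744.
Intercept c from P: 501 + 1.73 + 221.56 = 724.29.
At (144, 62): z = −62.3 − 29.0 + 724.29 = 633.1 m.

633 m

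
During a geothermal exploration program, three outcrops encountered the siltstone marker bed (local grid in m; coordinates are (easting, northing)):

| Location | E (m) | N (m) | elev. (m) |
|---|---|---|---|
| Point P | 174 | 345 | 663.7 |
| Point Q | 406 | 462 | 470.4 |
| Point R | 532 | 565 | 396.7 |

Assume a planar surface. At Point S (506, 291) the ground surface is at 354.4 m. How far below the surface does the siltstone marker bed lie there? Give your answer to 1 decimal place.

Let the plane be z = a·E + b·N + c.
Point Q−Point P: 232a + 117b = −193.3;  Point R−Point P: 358a + 220b = −267.
Solving gives a = −1.23301, b = 0.79281.
Then c = 663.7 − a·174 − b·345 = 604.72.
At (506, 291): z_contact = −623.90 + 230.71 + 604.72 = 211.53 m.
Depth below ground = 354.4 − 211.53 = 142.9 m.

142.9 m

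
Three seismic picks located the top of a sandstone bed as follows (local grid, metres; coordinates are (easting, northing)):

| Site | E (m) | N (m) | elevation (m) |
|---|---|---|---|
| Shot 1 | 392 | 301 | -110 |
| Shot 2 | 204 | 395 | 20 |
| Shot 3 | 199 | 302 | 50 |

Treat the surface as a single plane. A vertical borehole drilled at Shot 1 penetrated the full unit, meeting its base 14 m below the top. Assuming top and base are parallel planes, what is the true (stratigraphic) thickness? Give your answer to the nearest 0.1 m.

10.5 m

Let the plane be z = a·E + b·N + c.
Shot 2−Shot 1: −188a + 94b = 130;  Shot 3−Shot 1: −193a + 1b = 160.
Solving gives a = −0.83046, b = −0.27793.
|∇z| = √(a²+b²) = 0.87573, so dip δ = arctan(0.87573) = 41.21°.
True thickness = vertical thickness × cos δ = 14 × cos 41.21° = 10.5 m.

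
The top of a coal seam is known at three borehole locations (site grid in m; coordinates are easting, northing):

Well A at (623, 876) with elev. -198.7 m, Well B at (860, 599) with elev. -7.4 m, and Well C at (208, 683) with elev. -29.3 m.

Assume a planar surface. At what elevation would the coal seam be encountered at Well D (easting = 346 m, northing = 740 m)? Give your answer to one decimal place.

Two edge vectors: Well A→Well B = (237, -277, 191.3), Well A→Well C = (-415, -193, 169.4).
Normal n = (Well A→Well B) × (Well A→Well C) = (-10002.9, -119537.3, -160696).
So ∂z/∂easting = −n_x/n_z = −0.06225 and ∂z/∂northing = −n_y/n_z = −0.74387.
Intercept c from Well A: -198.7 + 38.78 + 651.63 = 491.71.
At (346, 740): z = −21.5 − 550.5 + 491.71 = -80.3 m.

-80.3 m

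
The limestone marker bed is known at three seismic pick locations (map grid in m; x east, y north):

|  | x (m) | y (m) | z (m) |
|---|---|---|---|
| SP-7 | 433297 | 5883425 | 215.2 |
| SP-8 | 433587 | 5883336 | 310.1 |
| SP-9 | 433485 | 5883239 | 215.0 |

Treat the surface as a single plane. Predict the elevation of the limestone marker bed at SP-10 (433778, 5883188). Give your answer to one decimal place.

329.6 m

Let the plane be z = a·x + b·y + c.
SP-8−SP-7: 290a − 89b = 94.9;  SP-9−SP-7: 188a − 186b = −0.2.
Solving gives a = 0.474876371, b = 0.481057837.
Then c = 215.2 − a·433297 − b·5883425 = −3035815.01.
At (433778, 5883188): z = 205990.9 + 2830153.7 − 3035815.01 = 329.6 m.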